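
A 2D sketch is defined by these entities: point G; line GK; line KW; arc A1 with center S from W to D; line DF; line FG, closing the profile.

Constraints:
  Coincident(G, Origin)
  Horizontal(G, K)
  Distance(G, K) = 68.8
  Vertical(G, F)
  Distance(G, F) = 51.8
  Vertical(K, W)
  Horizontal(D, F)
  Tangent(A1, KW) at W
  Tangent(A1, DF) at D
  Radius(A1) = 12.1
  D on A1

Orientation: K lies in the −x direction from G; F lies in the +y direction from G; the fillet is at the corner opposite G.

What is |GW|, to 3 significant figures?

79.4

The virtual corner opposite G is at (-68.8, 51.8). Since A1 is tangent to KW there, SW ⟂ KW and the tangent condition forces SD to be normal to DF, with radius 12.1, so the center S sits 12.1 in from both sides at S = (-56.7, 39.7). That places the tangent points at W = (-68.8, 39.7) on KW and D = (-56.7, 51.8) on DF. Then |GW| = |W − G| = 79.4.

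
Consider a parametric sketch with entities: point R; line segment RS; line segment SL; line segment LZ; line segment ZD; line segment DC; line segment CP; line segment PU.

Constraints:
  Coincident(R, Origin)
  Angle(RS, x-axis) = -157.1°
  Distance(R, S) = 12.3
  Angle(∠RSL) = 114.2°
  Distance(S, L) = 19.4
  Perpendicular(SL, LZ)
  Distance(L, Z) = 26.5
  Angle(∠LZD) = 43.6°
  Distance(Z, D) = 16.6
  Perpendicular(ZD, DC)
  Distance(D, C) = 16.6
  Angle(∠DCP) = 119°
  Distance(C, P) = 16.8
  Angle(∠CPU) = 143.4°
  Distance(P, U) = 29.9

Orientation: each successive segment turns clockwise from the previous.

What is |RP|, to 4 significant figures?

41.17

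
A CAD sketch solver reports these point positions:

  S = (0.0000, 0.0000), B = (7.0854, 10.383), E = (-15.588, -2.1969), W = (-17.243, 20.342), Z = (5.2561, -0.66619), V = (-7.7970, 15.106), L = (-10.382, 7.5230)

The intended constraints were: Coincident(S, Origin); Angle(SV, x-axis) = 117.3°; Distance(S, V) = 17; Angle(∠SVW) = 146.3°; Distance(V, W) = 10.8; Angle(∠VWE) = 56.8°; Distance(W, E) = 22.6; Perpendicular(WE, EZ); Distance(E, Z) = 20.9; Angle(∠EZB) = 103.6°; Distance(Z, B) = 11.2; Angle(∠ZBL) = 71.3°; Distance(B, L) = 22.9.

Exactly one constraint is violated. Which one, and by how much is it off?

Distance(B, L) = 22.9 — off by 5.20.

S = (0.00, 0.00) ✓; SV at 117.3° ✓; |SV| = 17.00 ✓; ∠SVW = 146.3° ✓; |VW| = 10.80 ✓; ∠VWE = 56.80° ✓; |WE| = 22.60 ✓; ∠(WE, EZ) = 90.00° ✓; |EZ| = 20.90 ✓; ∠EZB = 103.6° ✓; |ZB| = 11.20 ✓; ∠ZBL = 71.30° ✓; |BL| = 17.70 ✗.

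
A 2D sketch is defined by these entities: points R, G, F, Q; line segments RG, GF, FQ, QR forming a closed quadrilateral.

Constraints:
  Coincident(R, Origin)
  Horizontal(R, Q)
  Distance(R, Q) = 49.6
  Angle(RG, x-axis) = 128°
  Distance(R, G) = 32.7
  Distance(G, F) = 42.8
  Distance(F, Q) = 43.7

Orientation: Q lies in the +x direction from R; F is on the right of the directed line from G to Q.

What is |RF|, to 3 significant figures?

10.1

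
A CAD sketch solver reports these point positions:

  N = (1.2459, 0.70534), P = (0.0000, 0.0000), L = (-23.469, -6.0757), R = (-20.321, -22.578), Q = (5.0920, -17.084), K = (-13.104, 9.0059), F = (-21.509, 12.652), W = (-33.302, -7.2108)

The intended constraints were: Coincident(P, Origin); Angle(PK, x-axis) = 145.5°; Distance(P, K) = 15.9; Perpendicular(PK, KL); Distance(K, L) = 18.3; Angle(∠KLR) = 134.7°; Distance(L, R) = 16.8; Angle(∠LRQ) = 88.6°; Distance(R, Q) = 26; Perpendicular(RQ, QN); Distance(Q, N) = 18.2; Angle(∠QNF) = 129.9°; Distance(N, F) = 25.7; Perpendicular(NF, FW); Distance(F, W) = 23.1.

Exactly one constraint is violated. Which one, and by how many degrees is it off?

Perpendicular(NF, FW) — off by 3.00°.

P = (0.00, 0.00) ✓; PK at 145.5° ✓; |PK| = 15.90 ✓; ∠(PK, KL) = 90.00° ✓; |KL| = 18.30 ✓; ∠KLR = 134.7° ✓; |LR| = 16.80 ✓; ∠LRQ = 88.60° ✓; |RQ| = 26.00 ✓; ∠(RQ, QN) = 90.00° ✓; |QN| = 18.20 ✓; ∠QNF = 129.9° ✓; |NF| = 25.70 ✓; ∠(NF, FW) = 87.00° ✗; |FW| = 23.10 ✓.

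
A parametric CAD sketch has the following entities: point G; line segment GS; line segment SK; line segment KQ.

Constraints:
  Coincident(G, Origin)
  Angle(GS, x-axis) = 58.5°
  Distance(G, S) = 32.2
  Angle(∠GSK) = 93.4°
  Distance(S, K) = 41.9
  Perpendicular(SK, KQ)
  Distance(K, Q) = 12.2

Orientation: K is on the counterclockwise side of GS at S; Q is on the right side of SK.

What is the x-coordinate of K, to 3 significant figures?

-17.5

G is at the origin; GS runs at 58.5° with length 32.2, so S = 32.2·(cos 58.5°, sin 58.5°) = (16.8, 27.5). ∠GSK = 93.4°, so SK runs at 58.5° + (180° − 93.4°) = 145° from the x-axis; with |SK| = 41.9, K = S + 41.9·(cos 145°, sin 145°) = (-17.5, 51.4). So K.x = -17.5.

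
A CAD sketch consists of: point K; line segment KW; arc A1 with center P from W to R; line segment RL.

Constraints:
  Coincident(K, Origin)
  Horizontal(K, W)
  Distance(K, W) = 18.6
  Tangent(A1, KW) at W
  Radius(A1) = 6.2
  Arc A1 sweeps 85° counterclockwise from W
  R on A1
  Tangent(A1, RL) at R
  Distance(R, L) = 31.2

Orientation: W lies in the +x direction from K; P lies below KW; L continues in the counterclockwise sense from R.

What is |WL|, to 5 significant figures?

37.802

On A1, W sits at bearing 90° from P; an 85° counterclockwise sweep puts R at bearing 175°, so R = P + 6.2·(cos 175°, sin 175°) = (12.424, -5.6596). Tangency of A1 to RL means the radius PR is perpendicular to RL, so RL runs along (−sin 175°, cos 175°); with |RL| = 31.2, L = (9.7043, -36.741). Then |WL| = |L − W| = 37.802.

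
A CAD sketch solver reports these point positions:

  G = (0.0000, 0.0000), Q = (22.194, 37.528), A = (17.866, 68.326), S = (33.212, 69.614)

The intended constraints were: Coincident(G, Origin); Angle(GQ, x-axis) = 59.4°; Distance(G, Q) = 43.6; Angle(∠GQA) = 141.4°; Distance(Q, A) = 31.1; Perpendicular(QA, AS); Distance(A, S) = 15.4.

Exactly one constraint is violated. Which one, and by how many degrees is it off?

Perpendicular(QA, AS) — off by 3.20°.

G = (0.00, 0.00) ✓; GQ at 59.40° ✓; |GQ| = 43.60 ✓; ∠GQA = 141.4° ✓; |QA| = 31.10 ✓; ∠(QA, AS) = 93.20° ✗; |AS| = 15.40 ✓.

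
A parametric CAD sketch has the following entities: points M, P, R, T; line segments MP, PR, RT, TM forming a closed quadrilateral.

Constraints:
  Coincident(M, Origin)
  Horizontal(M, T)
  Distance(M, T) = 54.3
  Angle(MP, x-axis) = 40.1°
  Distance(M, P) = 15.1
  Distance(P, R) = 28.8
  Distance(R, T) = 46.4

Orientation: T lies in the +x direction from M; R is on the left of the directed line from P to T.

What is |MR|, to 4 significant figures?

43.08

M is at the origin; M and T share the same y with |MT| = 54.3 and T in +x, so T = (54.3, 0). MP runs at 40.1° with |MP| = 15.1, so P = (11.55, 9.726). R is determined by |PR| = 28.8 and |RT| = 46.4 together: it lies at the intersection of circle(P, 28.8) and circle(T, 46.4). With |PT| = 43.84, the foot of the radical line on PT is 6.827 from P and the perpendicular offset is √(28.8² − 6.827²) = 27.98. Taking the left-of-PT solution: R = (24.41, 35.49).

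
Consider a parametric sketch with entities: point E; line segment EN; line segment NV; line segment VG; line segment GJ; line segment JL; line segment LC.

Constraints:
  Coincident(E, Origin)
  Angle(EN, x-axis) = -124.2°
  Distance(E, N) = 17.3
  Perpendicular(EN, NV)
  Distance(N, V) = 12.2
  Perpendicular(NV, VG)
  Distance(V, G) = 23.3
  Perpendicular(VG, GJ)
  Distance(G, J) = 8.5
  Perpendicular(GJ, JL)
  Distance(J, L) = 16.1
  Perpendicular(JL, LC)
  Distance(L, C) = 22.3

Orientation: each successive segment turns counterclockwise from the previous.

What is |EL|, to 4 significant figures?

10.76

E is at the origin; EN runs at -124.2° with length 17.3, so N = (-9.724, -14.31). EN is perpendicular to NV, so NV runs at -34.20°; with |NV| = 12.2, V = (0.3663, -21.17). NV ⟂ VG, so VG runs at 55.80°; with |VG| = 23.3, G = (13.46, -1.895). VG ⟂ GJ, so GJ runs at 145.8°; with |GJ| = 8.5, J = (6.433, 2.883). GJ ⟂ JL, so JL runs at -124.2°; with |JL| = 16.1, L = (-2.617, -10.43). Then |EL| = |L − E| = 10.76.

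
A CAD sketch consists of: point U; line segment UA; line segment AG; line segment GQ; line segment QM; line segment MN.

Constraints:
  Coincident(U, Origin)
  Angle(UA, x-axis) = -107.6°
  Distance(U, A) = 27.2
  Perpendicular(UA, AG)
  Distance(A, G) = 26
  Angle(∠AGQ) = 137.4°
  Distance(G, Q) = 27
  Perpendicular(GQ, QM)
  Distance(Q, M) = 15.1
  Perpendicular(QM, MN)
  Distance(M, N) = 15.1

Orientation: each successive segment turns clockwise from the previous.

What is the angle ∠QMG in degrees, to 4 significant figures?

60.78°

U is at the origin; UA runs at -107.6° with length 27.2, so A = (-8.224, -25.93). UA is perpendicular to AG, so AG runs at 162.4°; with |AG| = 26.0, G = (-33.01, -18.07). ∠AGQ = 137.4° gives GQ at 119.8° from the x-axis; with |GQ| = 27.0, Q = (-46.43, 5.364). GQ is perpendicular to QM, so QM runs at 29.80°; with |QM| = 15.1, M = (-33.32, 12.87). Then cos ∠QMG = MQ·MG / (|MQ||MG|), giving 60.78°.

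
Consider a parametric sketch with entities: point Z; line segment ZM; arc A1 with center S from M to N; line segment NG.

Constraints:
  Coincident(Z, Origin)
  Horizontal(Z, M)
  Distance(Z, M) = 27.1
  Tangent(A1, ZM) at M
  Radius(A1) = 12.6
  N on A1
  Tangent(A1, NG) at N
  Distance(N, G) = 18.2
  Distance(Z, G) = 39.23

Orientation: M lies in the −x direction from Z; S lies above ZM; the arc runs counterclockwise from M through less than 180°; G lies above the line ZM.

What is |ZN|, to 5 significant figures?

22.080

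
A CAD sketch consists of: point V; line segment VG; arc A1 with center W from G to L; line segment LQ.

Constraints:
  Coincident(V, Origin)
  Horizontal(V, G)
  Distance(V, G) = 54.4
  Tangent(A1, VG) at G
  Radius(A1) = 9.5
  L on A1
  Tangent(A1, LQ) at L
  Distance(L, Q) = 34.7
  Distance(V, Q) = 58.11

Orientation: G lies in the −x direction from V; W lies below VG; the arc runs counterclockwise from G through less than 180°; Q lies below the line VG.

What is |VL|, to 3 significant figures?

63.7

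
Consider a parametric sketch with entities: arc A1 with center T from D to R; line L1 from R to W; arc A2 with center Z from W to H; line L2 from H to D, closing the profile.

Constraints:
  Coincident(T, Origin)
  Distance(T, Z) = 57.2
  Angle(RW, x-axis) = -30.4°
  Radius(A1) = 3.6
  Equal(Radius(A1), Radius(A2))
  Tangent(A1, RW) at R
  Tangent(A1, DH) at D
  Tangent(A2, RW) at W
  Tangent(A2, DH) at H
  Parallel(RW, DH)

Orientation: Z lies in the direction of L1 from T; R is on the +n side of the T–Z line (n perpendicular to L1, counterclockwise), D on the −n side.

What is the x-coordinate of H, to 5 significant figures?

47.514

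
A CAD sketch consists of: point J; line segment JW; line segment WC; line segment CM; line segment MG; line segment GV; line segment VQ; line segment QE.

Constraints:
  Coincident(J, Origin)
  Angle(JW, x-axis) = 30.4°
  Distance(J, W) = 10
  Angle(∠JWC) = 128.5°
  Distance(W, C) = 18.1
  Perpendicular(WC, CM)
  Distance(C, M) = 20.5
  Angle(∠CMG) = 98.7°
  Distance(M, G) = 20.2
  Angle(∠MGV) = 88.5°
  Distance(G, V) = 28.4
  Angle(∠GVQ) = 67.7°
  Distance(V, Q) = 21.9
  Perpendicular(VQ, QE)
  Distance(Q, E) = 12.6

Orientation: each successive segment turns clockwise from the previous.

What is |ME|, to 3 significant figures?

9.20

J is at the origin; JW runs at 30.4° with length 10.0, so W = (8.63, 5.06). ∠JWC = 128.5° gives WC at -21.1° from the x-axis; with |WC| = 18.1, C = (25.5, -1.46). WC ⟂ CM, so CM runs at -111°; with |CM| = 20.5, M = (18.1, -20.6). ∠CMG = 98.7° gives MG at 168° from the x-axis; with |MG| = 20.2, G = (-1.60, -16.2). ∠MGV = 88.5° gives GV at 76.1° from the x-axis; with |GV| = 28.4, V = (5.23, 11.3). ∠GVQ = 67.7° gives VQ at -36.2° from the x-axis; with |VQ| = 21.9, Q = (22.9, -1.61). The perpendicularity gives QE at right angles to VQ, so QE runs at -126°; with |QE| = 12.6, E = (15.5, -11.8). Then |ME| = |E − M| = 9.20.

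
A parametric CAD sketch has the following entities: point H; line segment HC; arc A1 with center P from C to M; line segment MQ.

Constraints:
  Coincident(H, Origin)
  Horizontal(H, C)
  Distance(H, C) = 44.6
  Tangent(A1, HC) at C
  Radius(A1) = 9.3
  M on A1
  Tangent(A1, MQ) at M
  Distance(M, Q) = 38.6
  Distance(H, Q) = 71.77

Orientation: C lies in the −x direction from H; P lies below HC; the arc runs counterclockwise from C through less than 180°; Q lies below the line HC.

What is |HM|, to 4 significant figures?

54.72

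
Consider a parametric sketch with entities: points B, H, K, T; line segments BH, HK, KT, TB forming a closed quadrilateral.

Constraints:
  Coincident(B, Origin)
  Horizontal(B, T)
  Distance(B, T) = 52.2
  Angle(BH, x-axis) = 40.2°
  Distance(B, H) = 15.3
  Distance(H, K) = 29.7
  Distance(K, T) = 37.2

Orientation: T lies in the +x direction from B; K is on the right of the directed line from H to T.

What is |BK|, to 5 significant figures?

27.340

Checks: |HK| = 29.70 ✓; |KT| = 37.20 ✓.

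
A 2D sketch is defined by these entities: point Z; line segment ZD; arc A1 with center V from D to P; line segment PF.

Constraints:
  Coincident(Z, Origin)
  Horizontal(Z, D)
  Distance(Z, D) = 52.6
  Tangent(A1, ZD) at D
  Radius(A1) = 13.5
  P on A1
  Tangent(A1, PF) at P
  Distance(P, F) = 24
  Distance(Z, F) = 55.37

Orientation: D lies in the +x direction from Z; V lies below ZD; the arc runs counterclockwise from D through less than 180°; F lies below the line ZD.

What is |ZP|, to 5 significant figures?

41.580

Z is at the origin; ZD is horizontal with |ZD| = 52.6 and D on the +x side, so D = (52.600, 0.0000). The tangent condition forces VD to be normal to ZD, so V = D + (0, -13.5) = (52.600, -13.500). Since VP ⟂ PF (tangency), |VF| = √(13.5² + 24.0²) = 27.536 regardless of where P sits on A1. So F lies on both circle(Z, 55.37) and circle(V, 27.536); the below-ZD intersection is F = (40.193, -38.083). P is the foot of the tangent from F: P = (39.114, -14.107).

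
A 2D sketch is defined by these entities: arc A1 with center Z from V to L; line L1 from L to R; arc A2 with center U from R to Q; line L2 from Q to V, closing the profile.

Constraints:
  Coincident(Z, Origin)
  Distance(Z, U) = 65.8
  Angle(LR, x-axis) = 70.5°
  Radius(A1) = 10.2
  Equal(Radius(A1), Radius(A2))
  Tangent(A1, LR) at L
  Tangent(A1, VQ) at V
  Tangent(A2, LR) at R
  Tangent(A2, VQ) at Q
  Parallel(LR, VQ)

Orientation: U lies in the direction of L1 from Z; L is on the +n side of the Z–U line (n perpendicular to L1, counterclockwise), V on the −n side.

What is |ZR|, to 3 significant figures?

66.6

The slot axis is L1's direction at 70.5°, so u = (cos 70.5°, sin 70.5°) = (0.334, 0.943) and n = (−sin 70.5°, cos 70.5°) = (-0.943, 0.334). Z is at the origin and U lies 65.8 along u from Z, so U = 65.8·u = (22.0, 62.0). Tangency of A1 to both parallel lines with radius 10.2 puts L and V at Z ± 10.2·n: L = (-9.61, 3.40), V = (9.61, -3.40). Equal radii place R and Q the same way about U: R = U + 10.2·n = (12.3, 65.4), Q = U − 10.2·n = (31.6, 58.6). Then |ZR| = |R − Z| = 66.6.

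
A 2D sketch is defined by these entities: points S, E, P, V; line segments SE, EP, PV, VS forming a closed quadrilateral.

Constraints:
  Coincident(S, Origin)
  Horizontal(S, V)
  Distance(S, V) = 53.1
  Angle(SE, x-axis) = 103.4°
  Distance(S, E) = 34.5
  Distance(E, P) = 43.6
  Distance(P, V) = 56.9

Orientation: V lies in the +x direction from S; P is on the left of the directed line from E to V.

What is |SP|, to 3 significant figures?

61.1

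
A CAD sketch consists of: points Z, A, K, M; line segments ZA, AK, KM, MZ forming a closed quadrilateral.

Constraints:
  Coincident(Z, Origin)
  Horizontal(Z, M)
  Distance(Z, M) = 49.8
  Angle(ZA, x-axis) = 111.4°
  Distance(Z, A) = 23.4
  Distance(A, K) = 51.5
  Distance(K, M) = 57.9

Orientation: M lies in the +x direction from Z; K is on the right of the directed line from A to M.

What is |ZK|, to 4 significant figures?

29.05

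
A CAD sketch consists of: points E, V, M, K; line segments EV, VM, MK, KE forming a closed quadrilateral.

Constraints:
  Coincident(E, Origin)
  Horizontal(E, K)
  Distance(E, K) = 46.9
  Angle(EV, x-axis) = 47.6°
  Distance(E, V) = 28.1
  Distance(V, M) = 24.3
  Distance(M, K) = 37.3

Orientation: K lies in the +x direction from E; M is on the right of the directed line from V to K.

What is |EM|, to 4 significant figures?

9.787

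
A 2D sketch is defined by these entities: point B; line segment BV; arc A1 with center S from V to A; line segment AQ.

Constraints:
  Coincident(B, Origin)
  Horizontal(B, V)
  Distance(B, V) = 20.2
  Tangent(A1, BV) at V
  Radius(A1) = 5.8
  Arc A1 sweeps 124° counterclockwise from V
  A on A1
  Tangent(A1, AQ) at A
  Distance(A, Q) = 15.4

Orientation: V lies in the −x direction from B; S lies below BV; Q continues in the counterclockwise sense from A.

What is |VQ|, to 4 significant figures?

22.14

B is at the origin; B and V share the same y with |BV| = 20.2 and V on the −x side, so V = (-20.20, 0.000). Since A1 is tangent to BV there, SV ⟂ BV, so S = V + (0, -5.8) = (-20.20, -5.800). On A1, V sits at bearing 90° from S; a 124° counterclockwise sweep puts A at bearing 214°, so A = S + 5.8·(cos 214°, sin 214°) = (-25.01, -9.043). Since A1 is tangent to AQ there, SA ⟂ AQ, so AQ runs along (−sin 214°, cos 214°); with |AQ| = 15.4, Q = (-16.40, -21.81). Then |VQ| = |Q − V| = 22.14.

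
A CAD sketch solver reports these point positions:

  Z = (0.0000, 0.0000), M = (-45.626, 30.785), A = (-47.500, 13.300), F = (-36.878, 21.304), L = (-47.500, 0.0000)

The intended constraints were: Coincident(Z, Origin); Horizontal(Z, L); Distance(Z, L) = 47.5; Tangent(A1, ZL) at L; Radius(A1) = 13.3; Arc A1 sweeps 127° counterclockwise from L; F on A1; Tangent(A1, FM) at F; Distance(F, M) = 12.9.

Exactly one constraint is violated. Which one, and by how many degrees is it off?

Tangent(A1, FM) at F — off by 5.70°.

Z = (0.00, 0.00) ✓; Z.y = 0.00, L.y = 0.00 ✓; |ZL| = 47.50 ✓; ∠(AL, LZ) = 90.00° ✓; |AL| = 13.30 ✓; bearing(A→F) − bearing(A→L) = 127.0° ✓; |AF| = 13.30 ✓; ∠(AF, FM) = 84.30° ✗; |FM| = 12.90 ✓.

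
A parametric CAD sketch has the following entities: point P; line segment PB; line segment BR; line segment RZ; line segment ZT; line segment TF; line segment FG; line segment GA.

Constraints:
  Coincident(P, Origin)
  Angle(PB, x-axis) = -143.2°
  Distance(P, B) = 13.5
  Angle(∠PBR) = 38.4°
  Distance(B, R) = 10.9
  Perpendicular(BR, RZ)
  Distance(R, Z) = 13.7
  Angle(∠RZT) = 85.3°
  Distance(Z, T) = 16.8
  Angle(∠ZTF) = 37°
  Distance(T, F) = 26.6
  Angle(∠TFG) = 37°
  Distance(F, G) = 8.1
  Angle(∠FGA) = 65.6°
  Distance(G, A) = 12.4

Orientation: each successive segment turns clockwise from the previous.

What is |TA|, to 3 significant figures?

18.9

P is at the origin; PB runs at -143.2° with length 13.5, so B = (-10.8, -8.09). ∠PBR = 38.4° gives BR at 75.2° from the x-axis; with |BR| = 10.9, R = (-8.03, 2.45). The perpendicularity gives RZ at right angles to BR, so RZ runs at -14.8°; with |RZ| = 13.7, Z = (5.22, -1.05). ∠RZT = 85.3° gives ZT at -109° from the x-axis; with |ZT| = 16.8, T = (-0.388, -16.9). ∠ZTF = 37.0° gives TF at 108° from the x-axis; with |TF| = 26.6, F = (-8.39, 8.48). ∠TFG = 37.0° gives FG at -35.5° from the x-axis; with |FG| = 8.1, G = (-1.79, 3.78). ∠FGA = 65.6° gives GA at -150° from the x-axis; with |GA| = 12.4, A = (-12.5, -2.44). Then |TA| = |A − T| = 18.9.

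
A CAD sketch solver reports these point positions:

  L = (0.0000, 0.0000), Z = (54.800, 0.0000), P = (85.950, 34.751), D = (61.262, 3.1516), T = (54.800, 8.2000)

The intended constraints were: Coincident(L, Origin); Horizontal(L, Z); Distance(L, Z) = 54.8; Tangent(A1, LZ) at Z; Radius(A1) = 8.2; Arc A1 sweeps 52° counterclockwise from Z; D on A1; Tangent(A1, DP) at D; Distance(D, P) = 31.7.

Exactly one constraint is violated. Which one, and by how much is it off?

Distance(D, P) = 31.7 — off by 8.40.

L = (0.00, 0.00) ✓; L.y = 0.00, Z.y = 0.00 ✓; |LZ| = 54.80 ✓; ∠(TZ, ZL) = 90.00° ✓; |TZ| = 8.200 ✓; bearing(T→D) − bearing(T→Z) = 52.00° ✓; |TD| = 8.200 ✓; ∠(TD, DP) = 90.00° ✓; |DP| = 40.10 ✗.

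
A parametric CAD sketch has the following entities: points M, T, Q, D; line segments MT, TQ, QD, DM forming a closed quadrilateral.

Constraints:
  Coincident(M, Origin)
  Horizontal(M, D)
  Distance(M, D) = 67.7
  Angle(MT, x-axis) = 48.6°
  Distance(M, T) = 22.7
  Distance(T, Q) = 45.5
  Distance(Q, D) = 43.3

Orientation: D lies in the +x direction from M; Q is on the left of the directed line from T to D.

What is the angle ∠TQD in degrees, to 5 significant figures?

77.108°

Checks: |TQ| = 45.50 ✓; |QD| = 43.30 ✓.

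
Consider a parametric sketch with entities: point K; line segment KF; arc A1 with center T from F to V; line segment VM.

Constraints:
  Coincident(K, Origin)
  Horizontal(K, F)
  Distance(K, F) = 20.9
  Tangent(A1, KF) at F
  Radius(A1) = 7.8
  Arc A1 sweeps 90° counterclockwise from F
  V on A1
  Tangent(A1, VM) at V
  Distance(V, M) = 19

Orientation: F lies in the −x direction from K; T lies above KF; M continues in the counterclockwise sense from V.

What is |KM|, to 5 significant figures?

29.830

K is at the origin; KF is horizontal with |KF| = 20.9 and F on the −x side, so F = (-20.900, 0.0000). The tangent condition forces TF to be normal to KF, so T = F + (0, 7.8) = (-20.900, 7.8000). On A1, F sits at bearing -90° from T; a 90° counterclockwise sweep puts V at bearing 0°, so V = T + 7.8·(cos 0°, sin 0°) = (-13.100, 7.8000). Since A1 is tangent to VM there, TV ⟂ VM, so VM runs along (−sin 0°, cos 0°); with |VM| = 19.0, M = (-13.100, 26.800). Then |KM| = |M − K| = 29.830.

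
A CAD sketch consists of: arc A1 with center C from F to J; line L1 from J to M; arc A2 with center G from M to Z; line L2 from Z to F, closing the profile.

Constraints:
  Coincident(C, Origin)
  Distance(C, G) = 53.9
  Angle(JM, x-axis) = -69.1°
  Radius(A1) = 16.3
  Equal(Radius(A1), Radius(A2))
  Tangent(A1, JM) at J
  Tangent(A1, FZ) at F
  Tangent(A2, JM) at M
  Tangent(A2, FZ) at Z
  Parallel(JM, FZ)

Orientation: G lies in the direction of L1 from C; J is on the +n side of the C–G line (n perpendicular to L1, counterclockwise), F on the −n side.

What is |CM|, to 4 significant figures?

56.31

The slot axis is L1's direction at -69.1°, so u = (cos -69.1°, sin -69.1°) = (0.3567, -0.9342) and n = (−sin -69.1°, cos -69.1°) = (0.9342, 0.3567). C is at the origin and G lies 53.9 along u from C, so G = 53.9·u = (19.23, -50.35). Tangency of A1 to both parallel lines with radius 16.3 puts J and F at C ± 16.3·n: J = (15.23, 5.815), F = (-15.23, -5.815). Equal radii place M and Z the same way about G: M = G + 16.3·n = (34.46, -44.54), Z = G − 16.3·n = (4.001, -56.17). Then |CM| = |M − C| = 56.31.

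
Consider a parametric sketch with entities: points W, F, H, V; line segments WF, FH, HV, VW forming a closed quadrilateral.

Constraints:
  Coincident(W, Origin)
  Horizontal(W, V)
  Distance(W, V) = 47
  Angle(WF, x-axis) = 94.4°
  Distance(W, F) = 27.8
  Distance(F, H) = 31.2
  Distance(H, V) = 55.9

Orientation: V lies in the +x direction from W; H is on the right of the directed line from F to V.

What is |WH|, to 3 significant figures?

9.25

Checks: W.y = 0.00, V.y = 0.00 ✓; |FH| = 31.20 ✓; |HV| = 55.90 ✓.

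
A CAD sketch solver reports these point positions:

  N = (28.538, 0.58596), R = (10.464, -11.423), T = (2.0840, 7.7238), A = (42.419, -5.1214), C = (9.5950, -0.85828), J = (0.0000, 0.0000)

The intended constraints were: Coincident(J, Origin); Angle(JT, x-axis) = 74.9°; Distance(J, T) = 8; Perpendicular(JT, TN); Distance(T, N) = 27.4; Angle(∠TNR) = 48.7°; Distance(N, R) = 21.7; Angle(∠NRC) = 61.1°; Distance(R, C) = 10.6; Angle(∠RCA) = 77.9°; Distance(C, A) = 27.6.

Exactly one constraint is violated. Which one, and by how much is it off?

Distance(C, A) = 27.6 — off by 5.50.

J = (0.00, 0.00) ✓; JT at 74.90° ✓; |JT| = 8.000 ✓; ∠(JT, TN) = 90.00° ✓; |TN| = 27.40 ✓; ∠TNR = 48.70° ✓; |NR| = 21.70 ✓; ∠NRC = 61.10° ✓; |RC| = 10.60 ✓; ∠RCA = 77.90° ✓; |CA| = 33.10 ✗.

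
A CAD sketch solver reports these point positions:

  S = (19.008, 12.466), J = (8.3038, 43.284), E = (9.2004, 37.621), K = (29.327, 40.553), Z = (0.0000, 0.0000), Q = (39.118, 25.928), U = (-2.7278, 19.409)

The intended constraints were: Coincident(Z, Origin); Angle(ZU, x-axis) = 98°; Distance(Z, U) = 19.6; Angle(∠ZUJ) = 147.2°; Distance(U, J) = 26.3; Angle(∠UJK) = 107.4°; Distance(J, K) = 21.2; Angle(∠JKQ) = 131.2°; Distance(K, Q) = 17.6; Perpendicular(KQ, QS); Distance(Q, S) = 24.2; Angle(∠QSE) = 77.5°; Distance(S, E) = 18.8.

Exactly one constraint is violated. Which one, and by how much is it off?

Distance(S, E) = 18.8 — off by 8.20.

Z = (0.00, 0.00) ✓; ZU at 98.00° ✓; |ZU| = 19.60 ✓; ∠ZUJ = 147.2° ✓; |UJ| = 26.30 ✓; ∠UJK = 107.4° ✓; |JK| = 21.20 ✓; ∠JKQ = 131.2° ✓; |KQ| = 17.60 ✓; ∠(KQ, QS) = 90.00° ✓; |QS| = 24.20 ✓; ∠QSE = 77.50° ✓; |SE| = 27.00 ✗.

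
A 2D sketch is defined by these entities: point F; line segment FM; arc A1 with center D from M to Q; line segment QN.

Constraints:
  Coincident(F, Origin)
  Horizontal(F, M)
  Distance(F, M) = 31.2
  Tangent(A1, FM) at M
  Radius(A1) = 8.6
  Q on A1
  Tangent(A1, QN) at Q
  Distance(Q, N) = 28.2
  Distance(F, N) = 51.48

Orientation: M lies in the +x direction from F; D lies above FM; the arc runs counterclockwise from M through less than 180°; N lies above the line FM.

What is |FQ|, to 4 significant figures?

40.93

F is at the origin; F and M share the same y with |FM| = 31.2 and M on the +x side, so M = (31.20, 0.000). The tangent condition forces DM to be normal to FM, so D = M + (0, 8.6) = (31.20, 8.600). Since DQ ⟂ QN (tangency), |DN| = √(8.6² + 28.2²) = 29.48 regardless of where Q sits on A1. So N lies on both circle(F, 51.48) and circle(D, 29.48); the above-FM intersection is N = (34.89, 37.85). Q is the foot of the tangent from N: Q = (39.68, 10.06).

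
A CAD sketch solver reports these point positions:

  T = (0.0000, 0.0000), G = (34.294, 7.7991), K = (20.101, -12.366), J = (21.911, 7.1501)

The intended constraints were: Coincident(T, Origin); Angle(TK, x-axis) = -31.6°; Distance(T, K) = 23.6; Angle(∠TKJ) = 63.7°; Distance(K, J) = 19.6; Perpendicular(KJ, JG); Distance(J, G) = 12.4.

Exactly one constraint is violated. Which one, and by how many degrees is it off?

Perpendicular(KJ, JG) — off by 8.30°.

T = (0.00, 0.00) ✓; TK at -31.60° ✓; |TK| = 23.60 ✓; ∠TKJ = 63.70° ✓; |KJ| = 19.60 ✓; ∠(KJ, JG) = 81.70° ✗; |JG| = 12.40 ✓.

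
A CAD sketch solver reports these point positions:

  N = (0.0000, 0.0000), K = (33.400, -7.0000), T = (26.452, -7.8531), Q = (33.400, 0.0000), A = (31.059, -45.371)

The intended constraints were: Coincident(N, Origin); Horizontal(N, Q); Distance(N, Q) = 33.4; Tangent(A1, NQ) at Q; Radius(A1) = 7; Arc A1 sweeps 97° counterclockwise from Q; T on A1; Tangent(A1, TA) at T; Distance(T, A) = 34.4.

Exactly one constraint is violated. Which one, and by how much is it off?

Distance(T, A) = 34.4 — off by 3.40.

N = (0.00, 0.00) ✓; N.y = 0.00, Q.y = 0.00 ✓; |NQ| = 33.40 ✓; ∠(KQ, QN) = 90.00° ✓; |KQ| = 7.000 ✓; bearing(K→T) − bearing(K→Q) = 97.00° ✓; |KT| = 7.000 ✓; ∠(KT, TA) = 90.00° ✓; |TA| = 37.80 ✗.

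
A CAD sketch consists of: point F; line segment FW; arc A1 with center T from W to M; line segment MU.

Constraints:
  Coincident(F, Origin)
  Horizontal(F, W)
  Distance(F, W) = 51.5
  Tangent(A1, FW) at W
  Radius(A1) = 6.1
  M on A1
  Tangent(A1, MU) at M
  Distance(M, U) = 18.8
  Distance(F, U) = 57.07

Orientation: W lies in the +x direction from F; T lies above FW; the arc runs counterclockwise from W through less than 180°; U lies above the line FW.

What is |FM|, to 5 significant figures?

57.819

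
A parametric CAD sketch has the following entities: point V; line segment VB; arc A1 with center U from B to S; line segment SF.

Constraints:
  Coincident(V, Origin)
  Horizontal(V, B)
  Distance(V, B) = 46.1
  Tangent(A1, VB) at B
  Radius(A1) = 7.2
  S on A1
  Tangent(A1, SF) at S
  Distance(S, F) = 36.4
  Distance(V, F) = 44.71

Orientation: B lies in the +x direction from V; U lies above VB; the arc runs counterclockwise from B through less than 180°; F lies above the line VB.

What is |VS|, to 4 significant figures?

52.53

Checks: |US| = 7.200 ✓; ∠(US, SF) = 90.00° ✓; |SF| = 36.40 ✓; |VF| = 44.71 ✓.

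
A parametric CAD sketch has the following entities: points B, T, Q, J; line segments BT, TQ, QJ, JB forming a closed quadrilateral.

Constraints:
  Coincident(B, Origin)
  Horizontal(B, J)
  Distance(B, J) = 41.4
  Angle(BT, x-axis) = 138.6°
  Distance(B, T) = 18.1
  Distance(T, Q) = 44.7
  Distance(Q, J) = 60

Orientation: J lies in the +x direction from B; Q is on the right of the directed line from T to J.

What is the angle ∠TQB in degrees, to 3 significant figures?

21.4°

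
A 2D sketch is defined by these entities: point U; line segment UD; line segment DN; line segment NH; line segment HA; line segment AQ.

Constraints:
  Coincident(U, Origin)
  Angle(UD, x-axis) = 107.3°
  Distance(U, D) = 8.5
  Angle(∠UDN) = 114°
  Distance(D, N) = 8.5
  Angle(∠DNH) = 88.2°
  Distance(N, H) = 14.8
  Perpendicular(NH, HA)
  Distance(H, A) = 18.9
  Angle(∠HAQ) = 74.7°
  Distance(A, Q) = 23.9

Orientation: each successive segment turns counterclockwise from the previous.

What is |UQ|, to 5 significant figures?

16.414

U is at the origin; UD runs at 107.3° with length 8.5, so D = (-2.5277, 8.1155). ∠UDN = 114.0° gives DN at 173.30° from the x-axis; with |DN| = 8.5, N = (-10.970, 9.1072). ∠DNH = 88.2° gives NH at -94.900° from the x-axis; with |NH| = 14.8, H = (-12.234, -5.6387). NH is perpendicular to HA, so HA runs at -4.9000°; with |HA| = 18.9, A = (6.5971, -7.2531). ∠HAQ = 74.7° gives AQ at 100.40° from the x-axis; with |AQ| = 23.9, Q = (2.2827, 16.254). Then |UQ| = |Q − U| = 16.414.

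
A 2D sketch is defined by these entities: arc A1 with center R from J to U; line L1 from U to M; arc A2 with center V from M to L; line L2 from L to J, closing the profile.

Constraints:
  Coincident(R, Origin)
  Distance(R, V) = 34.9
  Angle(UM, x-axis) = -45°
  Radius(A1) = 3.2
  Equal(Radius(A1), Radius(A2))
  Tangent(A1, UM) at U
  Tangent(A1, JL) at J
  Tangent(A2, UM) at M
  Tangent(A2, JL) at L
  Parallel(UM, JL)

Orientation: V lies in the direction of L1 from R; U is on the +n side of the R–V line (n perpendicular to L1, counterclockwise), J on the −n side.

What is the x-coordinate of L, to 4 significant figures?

22.42

The slot axis is L1's direction at -45.0°, so u = (cos -45.0°, sin -45.0°) = (0.7071, -0.7071) and n = (−sin -45.0°, cos -45.0°) = (0.7071, 0.7071). R is at the origin and V lies 34.9 along u from R, so V = 34.9·u = (24.68, -24.68). Tangency of A1 to both parallel lines with radius 3.2 puts U and J at R ± 3.2·n: U = (2.263, 2.263), J = (-2.263, -2.263). Equal radii place M and L the same way about V: M = V + 3.2·n = (26.94, -22.42), L = V − 3.2·n = (22.42, -26.94). So L.x = 22.42.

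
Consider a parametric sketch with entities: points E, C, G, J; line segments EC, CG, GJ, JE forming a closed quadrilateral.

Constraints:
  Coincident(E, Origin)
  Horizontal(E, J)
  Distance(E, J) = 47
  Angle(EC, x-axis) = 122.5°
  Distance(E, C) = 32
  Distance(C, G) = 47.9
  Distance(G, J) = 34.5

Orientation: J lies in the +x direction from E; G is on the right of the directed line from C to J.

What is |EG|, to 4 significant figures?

16.78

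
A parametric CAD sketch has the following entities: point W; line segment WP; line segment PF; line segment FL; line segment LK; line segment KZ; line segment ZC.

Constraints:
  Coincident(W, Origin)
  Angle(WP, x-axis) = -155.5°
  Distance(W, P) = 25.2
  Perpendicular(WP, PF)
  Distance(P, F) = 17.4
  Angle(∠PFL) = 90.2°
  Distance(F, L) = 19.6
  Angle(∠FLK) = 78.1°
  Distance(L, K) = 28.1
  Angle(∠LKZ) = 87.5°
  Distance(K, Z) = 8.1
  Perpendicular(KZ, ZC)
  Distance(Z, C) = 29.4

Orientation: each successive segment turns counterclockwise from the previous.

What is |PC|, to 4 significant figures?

24.37

W is at the origin; WP runs at -155.5° with length 25.2, so P = (-22.93, -10.45). WP ⟂ PF, so PF runs at -65.50°; with |PF| = 17.4, F = (-15.72, -26.28). ∠PFL = 90.2° gives FL at 24.30° from the x-axis; with |FL| = 19.6, L = (2.148, -18.22). ∠FLK = 78.1° gives LK at 126.2° from the x-axis; with |LK| = 28.1, K = (-14.45, 4.458). ∠LKZ = 87.5° gives KZ at -141.3° from the x-axis; with |KZ| = 8.1, Z = (-20.77, -0.6068). KZ ⟂ ZC, so ZC runs at -51.30°; with |ZC| = 29.4, C = (-2.387, -23.55). Then |PC| = |C − P| = 24.37.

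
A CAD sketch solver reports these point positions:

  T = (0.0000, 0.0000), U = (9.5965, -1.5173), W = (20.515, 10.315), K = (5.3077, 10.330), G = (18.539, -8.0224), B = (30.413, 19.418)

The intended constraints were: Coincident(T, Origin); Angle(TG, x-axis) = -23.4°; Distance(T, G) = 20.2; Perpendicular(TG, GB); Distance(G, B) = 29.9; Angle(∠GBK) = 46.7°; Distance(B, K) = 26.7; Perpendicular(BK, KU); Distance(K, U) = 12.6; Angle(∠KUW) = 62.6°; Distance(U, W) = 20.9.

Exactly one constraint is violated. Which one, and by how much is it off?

Distance(U, W) = 20.9 — off by 4.80.

T = (0.00, 0.00) ✓; TG at -23.40° ✓; |TG| = 20.20 ✓; ∠(TG, GB) = 90.00° ✓; |GB| = 29.90 ✓; ∠GBK = 46.70° ✓; |BK| = 26.70 ✓; ∠(BK, KU) = 90.00° ✓; |KU| = 12.60 ✓; ∠KUW = 62.60° ✓; |UW| = 16.10 ✗.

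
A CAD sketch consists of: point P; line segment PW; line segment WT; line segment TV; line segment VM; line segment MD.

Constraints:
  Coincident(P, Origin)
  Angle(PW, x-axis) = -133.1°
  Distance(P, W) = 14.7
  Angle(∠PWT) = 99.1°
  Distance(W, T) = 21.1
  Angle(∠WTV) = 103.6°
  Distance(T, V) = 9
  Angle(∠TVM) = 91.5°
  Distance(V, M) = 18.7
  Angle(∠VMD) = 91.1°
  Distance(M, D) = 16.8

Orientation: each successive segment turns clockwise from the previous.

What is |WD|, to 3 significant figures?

2.56

∠TVM = 91.5° gives VM at -18.9° from the x-axis; with |VM| = 18.7, M = (-6.71, 3.44). ∠VMD = 91.1° gives MD at -108° from the x-axis; with |MD| = 16.8, D = (-11.8, -12.6). Then |WD| = |D − W| = 2.56.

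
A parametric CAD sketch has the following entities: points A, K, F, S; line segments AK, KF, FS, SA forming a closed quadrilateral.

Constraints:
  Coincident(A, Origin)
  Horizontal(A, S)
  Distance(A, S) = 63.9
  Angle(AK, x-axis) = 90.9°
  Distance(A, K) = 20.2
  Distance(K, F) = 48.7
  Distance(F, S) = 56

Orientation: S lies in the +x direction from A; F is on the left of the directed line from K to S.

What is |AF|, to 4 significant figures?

62.86

A is at the origin; A and S share the same y with |AS| = 63.9 and S in +x, so S = (63.9, 0). AK runs at 90.9° with |AK| = 20.2, so K = (-0.3173, 20.20). F is determined by |KF| = 48.7 and |FS| = 56.0 together: it lies at the intersection of circle(K, 48.7) and circle(S, 56.0). With |KS| = 67.32, the foot of the radical line on KS is 27.98 from K and the perpendicular offset is √(48.7² − 27.98²) = 39.86. Taking the left-of-KS solution: F = (38.33, 49.82).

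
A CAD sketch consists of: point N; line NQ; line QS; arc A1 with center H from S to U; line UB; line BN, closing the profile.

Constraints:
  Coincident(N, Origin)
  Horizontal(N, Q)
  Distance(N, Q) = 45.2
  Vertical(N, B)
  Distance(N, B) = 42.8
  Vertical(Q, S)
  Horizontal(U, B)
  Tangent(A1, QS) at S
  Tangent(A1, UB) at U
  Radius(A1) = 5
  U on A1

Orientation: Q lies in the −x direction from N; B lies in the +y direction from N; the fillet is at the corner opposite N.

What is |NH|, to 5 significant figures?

55.180

N and B share the same x with |NB| = 42.8 and B on the +y side, so B = (0.0000, 42.800). The virtual corner opposite N is at (-45.200, 42.800). Tangency of A1 to QS means the radius HS is perpendicular to QS and since A1 is tangent to UB there, HU ⟂ UB, with radius 5.0, so the center H sits 5.0 in from both sides at H = (-40.200, 37.800). Then |NH| = |H − N| = 55.180.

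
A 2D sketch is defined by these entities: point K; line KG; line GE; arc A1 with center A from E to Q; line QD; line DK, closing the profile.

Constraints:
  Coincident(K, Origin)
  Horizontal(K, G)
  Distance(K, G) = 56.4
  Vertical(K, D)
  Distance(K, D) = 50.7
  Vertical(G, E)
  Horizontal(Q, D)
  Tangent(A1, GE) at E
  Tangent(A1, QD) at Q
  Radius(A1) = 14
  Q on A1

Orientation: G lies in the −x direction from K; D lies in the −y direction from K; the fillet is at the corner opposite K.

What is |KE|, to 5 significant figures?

67.289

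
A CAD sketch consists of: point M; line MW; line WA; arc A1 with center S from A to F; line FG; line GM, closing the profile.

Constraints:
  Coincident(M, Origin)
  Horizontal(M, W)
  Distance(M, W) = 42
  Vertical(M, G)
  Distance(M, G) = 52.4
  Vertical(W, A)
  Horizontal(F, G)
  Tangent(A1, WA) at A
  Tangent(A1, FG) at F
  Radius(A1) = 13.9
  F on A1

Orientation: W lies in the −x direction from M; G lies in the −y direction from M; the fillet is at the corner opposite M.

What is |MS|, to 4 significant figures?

47.66

M is at the origin; MW is horizontal with |MW| = 42.0 and W on the −x side, so W = (-42.00, 0.000). MG is vertical with |MG| = 52.4 and G on the −y side, so G = (0.000, -52.40). The virtual corner opposite M is at (-42.00, -52.40). A1 meets WA tangentially, so SA is at right angles to WA and tangency of A1 to FG means the radius SF is perpendicular to FG, with radius 13.9, so the center S sits 13.9 in from both sides at S = (-28.10, -38.50). Then |MS| = |S − M| = 47.66.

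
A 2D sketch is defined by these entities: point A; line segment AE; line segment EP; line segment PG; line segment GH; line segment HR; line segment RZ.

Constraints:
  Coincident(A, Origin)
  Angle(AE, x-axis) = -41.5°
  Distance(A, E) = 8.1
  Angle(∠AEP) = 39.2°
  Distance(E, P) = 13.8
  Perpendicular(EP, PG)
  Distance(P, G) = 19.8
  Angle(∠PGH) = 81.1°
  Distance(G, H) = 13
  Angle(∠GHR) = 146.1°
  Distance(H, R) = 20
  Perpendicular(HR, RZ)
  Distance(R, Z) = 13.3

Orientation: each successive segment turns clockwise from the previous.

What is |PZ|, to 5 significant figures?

19.299

∠GHR = 146.1° gives HR at -45.100° from the x-axis; with |HR| = 20.0, R = (19.942, -1.7212). The perpendicularity gives RZ at right angles to HR, so RZ runs at -135.10°; with |RZ| = 13.3, Z = (10.521, -11.109). Then |PZ| = |Z − P| = 19.299.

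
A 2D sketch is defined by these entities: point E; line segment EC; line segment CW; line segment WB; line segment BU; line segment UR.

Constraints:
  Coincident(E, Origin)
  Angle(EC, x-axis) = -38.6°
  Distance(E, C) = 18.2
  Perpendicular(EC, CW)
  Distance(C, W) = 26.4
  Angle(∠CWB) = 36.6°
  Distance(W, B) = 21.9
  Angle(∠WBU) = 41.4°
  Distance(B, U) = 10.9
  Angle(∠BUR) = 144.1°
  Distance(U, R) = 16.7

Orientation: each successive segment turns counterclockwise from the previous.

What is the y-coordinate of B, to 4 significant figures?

3.683

E is at the origin; EC runs at -38.6° with length 18.2, so C = (14.22, -11.35). The perpendicularity gives CW at right angles to EC, so CW runs at 51.40°; with |CW| = 26.4, W = (30.69, 9.278). ∠CWB = 36.6° gives WB at -165.2° from the x-axis; with |WB| = 21.9, B = (9.521, 3.683). So B.y = 3.683.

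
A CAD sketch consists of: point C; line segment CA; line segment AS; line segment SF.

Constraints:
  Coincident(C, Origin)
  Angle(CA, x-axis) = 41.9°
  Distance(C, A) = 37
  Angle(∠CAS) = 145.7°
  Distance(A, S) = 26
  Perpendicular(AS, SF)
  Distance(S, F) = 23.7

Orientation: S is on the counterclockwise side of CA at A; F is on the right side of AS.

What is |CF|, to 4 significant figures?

72.00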